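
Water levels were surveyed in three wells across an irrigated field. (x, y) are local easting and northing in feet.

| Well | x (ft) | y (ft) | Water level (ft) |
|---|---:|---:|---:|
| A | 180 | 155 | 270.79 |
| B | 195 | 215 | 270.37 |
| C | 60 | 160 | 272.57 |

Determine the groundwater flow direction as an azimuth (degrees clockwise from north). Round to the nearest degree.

078°

With h = a·x + b·y + c and A as origin, the differences give:
  15·a + 60·b = -0.42
  (-120)·a + 5·b = +1.78
Eliminate b (×5 and ×60, subtract): 7275·a = -108.900 → a = ∂h/∂x = -0.01497
Back-substitute: b = ∂h/∂y = -0.003258.
Flow direction (−∇h) has components (+0.01497 E, +0.003258 N).
Azimuth = atan2(E, N) = atan2(+0.01497, +0.003258) = 77.7° ≈ 078°.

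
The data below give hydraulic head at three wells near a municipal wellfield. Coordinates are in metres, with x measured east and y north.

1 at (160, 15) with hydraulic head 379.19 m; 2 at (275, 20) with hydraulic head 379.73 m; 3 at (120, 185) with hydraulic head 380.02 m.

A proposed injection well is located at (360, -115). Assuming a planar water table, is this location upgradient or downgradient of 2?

Differences from 1: to 2 (Δx, Δy, Δh) = (115, 5, +0.54); to 3 = (-40, 170, +0.83).
Solve a·Δx + b·Δy = Δh: det = 115·170 − (-40)·5 = 19750.
∂h/∂x = [(+0.54)·170 − (+0.83)·5] / 19750 = +0.004438
∂h/∂y = [115·(+0.83) − (-40)·(+0.54)] / 19750 = +0.005927
Head at (360, -115) = 379.19 + (+0.004438)·(200) + (+0.005927)·(-130) = 379.31 m.
That is lower than the 379.73 m at 2, so the point is downgradient.

downgradient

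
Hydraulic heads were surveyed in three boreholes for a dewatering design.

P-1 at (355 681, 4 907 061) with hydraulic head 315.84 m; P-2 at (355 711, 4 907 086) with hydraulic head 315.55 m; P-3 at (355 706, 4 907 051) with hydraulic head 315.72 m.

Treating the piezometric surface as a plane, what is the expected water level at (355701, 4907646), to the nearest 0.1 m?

313.4 m

Taking P-1 as reference: P-2−P-1 = (30, 25, -0.29); P-3−P-1 = (25, -10, -0.12).
Determinant of the coordinate differences = 30·(-10) − 25·25 = -925.
∂h/∂x = [(-0.29)·(-10) − (-0.12)·25] / -925 = -0.006378
∂h/∂y = [30·(-0.12) − 25·(-0.29)] / -925 = -0.003946
h(355701, 4907646) = 315.84 + (-0.006378)·(20) + (-0.003946)·(585) = 315.84 -0.128 -2.308 = 313.404 m.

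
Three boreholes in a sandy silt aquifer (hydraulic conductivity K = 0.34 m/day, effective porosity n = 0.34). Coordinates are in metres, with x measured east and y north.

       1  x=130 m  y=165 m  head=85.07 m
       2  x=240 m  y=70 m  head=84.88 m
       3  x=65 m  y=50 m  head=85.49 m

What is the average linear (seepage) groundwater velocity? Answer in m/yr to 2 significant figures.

1.4 m/yr

Differences from 1: to 2 (Δx, Δy, Δh) = (110, -95, -0.19); to 3 = (-65, -115, +0.42).
Solve a·Δx + b·Δy = Δh: det = 110·(-115) − (-65)·(-95) = -18825.
∂h/∂x = [(-0.19)·(-115) − (+0.42)·(-95)] / -18825 = -0.003280
∂h/∂y = [110·(+0.42) − (-65)·(-0.19)] / -18825 = -0.001798
|∇h| = √(-0.003280² + -0.001798²) = 0.00374
Seepage velocity v = K·i/n = 0.34 × 0.00374 / 0.34 = 0.00374 m/day = 1.366 m/yr.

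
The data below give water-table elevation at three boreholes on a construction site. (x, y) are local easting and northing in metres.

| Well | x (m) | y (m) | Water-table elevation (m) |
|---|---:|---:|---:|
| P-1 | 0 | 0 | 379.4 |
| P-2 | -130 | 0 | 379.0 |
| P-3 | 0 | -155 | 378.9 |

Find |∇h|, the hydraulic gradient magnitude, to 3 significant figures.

∂h/∂x = (379.0 − 379.4) / (-130 − 0) = +0.003077
∂h/∂y = (378.9 − 379.4) / (-155 − 0) = +0.003226
|∇h| = √(0.003077² + 0.003226²) = 0.004458

0.00446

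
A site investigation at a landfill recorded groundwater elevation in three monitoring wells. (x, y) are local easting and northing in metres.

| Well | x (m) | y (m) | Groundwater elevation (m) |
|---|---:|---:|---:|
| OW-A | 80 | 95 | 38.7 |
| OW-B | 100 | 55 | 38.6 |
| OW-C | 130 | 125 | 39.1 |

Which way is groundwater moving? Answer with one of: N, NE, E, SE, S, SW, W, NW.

SW

Differences from OW-A: to OW-B (Δx, Δy, Δh) = (20, -40, -0.1); to OW-C = (50, 30, +0.4).
Solve a·Δx + b·Δy = Δh: det = 20·30 − 50·(-40) = 2600.
∂h/∂x = [(-0.1)·30 − (+0.4)·(-40)] / 2600 = +0.005000
∂h/∂y = [20·(+0.4) − 50·(-0.1)] / 2600 = +0.005000
Flow = −∇h = (-0.005000 east, -0.005000 north), which points southwest.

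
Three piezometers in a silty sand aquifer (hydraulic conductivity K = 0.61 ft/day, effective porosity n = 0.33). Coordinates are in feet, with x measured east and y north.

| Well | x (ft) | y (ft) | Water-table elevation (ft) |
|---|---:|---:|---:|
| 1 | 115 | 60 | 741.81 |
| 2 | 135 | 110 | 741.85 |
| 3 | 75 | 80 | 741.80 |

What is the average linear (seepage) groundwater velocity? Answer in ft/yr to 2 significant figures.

0.54 ft/yr

Differences from 1: to 2 (Δx, Δy, Δh) = (20, 50, +0.04); to 3 = (-40, 20, -0.01).
Solve a·Δx + b·Δy = Δh: det = 20·20 − (-40)·50 = 2400.
∂h/∂x = [(+0.04)·20 − (-0.01)·50] / 2400 = +0.0005417
∂h/∂y = [20·(-0.01) − (-40)·(+0.04)] / 2400 = +0.0005833
|∇h| = √(0.0005417² + 0.0005833²) = 0.000796
Seepage velocity v = K·i/n = 0.61 × 0.000796 / 0.33 = 0.001471 ft/day = 0.5373 ft/yr.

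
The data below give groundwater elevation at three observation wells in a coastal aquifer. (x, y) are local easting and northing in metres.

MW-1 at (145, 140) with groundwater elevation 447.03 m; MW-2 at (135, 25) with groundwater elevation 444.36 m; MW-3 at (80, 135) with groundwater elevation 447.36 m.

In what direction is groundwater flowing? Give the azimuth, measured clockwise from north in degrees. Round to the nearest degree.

164°

With h = a·x + b·y + c and MW-1 as origin, the differences give:
  (-10)·a + (-115)·b = -2.67
  (-65)·a + (-5)·b = +0.33
Eliminate b (×(-5) and ×(-115), subtract): -7425·a = 51.300 → a = ∂h/∂x = -0.006909
Back-substitute: b = ∂h/∂y = +0.02382.
Flow direction (−∇h) has components (+0.006909 E, -0.02382 N).
Azimuth = atan2(E, N) = atan2(+0.006909, -0.02382) = 163.8° ≈ 164°.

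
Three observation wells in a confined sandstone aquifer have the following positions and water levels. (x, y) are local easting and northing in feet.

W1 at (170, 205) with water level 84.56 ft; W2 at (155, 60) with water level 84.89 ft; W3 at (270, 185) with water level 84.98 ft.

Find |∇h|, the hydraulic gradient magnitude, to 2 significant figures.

Taking W1 as reference: W2−W1 = (-15, -145, +0.33); W3−W1 = (100, -20, +0.42).
Determinant of the coordinate differences = (-15)·(-20) − 100·(-145) = 14800.
∂h/∂x = [(+0.33)·(-20) − (+0.42)·(-145)] / 14800 = +0.003669
∂h/∂y = [(-15)·(+0.42) − 100·(+0.33)] / 14800 = -0.002655
|∇h| = √(0.003669² + -0.002655²) = 0.004529

0.0045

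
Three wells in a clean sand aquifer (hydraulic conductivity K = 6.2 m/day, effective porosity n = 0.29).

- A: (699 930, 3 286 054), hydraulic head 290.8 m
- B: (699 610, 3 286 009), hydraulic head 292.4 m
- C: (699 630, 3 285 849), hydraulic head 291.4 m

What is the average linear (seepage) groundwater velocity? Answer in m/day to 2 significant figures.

0.17 m/day

Differences from A: to B (Δx, Δy, Δh) = (-320, -45, +1.6); to C = (-300, -205, +0.6).
Determinant of the coordinate differences = (-320)·(-205) − (-300)·(-45) = 52100.
∂h/∂x = [(+1.6)·(-205) − (+0.6)·(-45)] / 52100 = -0.005777
∂h/∂y = [(-320)·(+0.6) − (-300)·(+1.6)] / 52100 = +0.005528
|∇h| = √(-0.005777² + 0.005528²) = 0.007996
Seepage velocity v = K·i/n = 6.2 × 0.007996 / 0.29 = 0.1709 m/day.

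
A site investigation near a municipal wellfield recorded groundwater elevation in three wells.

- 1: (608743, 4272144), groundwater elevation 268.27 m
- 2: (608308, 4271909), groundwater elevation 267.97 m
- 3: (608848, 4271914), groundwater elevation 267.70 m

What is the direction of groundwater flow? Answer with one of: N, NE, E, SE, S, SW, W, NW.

S

With h = a·x + b·y + c and 1 as origin, the differences give:
  (-435)·a + (-235)·b = -0.30
  105·a + (-230)·b = -0.57
Eliminate b (×(-230) and ×(-235), subtract): 124725·a = -64.950 → a = ∂h/∂x = -0.0005207
Back-substitute: b = ∂h/∂y = +0.002241.
Flow = −∇h = (+0.0005207 east, -0.002241 north), which points south.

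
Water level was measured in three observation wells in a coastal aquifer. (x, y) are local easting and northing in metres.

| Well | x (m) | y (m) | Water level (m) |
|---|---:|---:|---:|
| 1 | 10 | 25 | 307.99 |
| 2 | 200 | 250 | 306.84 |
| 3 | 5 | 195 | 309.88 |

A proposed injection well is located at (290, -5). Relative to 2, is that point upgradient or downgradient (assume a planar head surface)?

downgradient

Three-point gradient (reference 1): Δ to 2 = (190, 225, -1.15), Δ to 3 = (-5, 170, +1.89).
∂h/∂x = -0.01857, ∂h/∂y = +0.01057 (det = 33425).
Head at (290, -5) = 307.99 + (-0.01857)·(280) + (+0.01057)·(-30) = 302.47 m.
That is lower than the 306.84 m at 2, so the point is downgradient.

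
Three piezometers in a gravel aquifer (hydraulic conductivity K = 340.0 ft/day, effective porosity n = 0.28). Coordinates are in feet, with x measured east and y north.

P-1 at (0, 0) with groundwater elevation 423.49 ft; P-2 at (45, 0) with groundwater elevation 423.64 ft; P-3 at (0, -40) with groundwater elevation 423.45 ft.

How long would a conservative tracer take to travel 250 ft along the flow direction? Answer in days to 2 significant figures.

∂h/∂x = (423.64 − 423.49) / (45 − 0) = +0.003333
∂h/∂y = (423.45 − 423.49) / (-40 − 0) = +0.001000
|∇h| = √(0.003333² + 0.001000²) = 0.00348
Seepage velocity v = K·i/n = 340.0 × 0.00348 / 0.28 = 4.226 ft/day.
t = 250 / 4.226 = 59.16 days.

59 days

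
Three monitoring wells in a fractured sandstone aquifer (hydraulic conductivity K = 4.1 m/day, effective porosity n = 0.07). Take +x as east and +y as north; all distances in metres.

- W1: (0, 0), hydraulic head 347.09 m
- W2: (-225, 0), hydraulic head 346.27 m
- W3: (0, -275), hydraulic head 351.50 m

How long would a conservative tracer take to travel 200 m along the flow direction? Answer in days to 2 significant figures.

210 days

∂h/∂x = (346.27 − 347.09) / (-225 − 0) = +0.003644
∂h/∂y = (351.50 − 347.09) / (-275 − 0) = -0.01604
|∇h| = √(0.003644² + -0.01604²) = 0.01645
Seepage velocity v = K·i/n = 4.1 × 0.01645 / 0.07 = 0.9635 m/day.
t = 200 / 0.9635 = 207.6 days.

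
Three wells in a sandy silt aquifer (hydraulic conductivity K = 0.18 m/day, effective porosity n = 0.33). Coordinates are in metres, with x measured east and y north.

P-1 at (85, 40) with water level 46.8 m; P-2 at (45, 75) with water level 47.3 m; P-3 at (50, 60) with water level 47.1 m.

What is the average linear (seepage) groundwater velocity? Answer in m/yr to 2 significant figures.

2.6 m/yr

Three-point gradient (reference P-1): Δ to P-2 = (-40, 35, +0.5), Δ to P-3 = (-35, 20, +0.3).
∂h/∂x = -0.001176, ∂h/∂y = +0.01294 (det = 425).
|∇h| = √(-0.001176² + 0.01294²) = 0.01299
Seepage velocity v = K·i/n = 0.18 × 0.01299 / 0.33 = 0.007085 m/day = 2.588 m/yr.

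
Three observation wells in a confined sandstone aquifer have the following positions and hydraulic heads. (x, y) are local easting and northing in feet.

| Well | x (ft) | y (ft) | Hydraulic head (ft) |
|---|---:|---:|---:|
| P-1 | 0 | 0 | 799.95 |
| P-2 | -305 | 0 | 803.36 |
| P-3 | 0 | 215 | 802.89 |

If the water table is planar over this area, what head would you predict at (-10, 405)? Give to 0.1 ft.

805.6 ft

∂h/∂x = (803.36 − 799.95) / (-305 − 0) = -0.01118
∂h/∂y = (802.89 − 799.95) / (215 − 0) = +0.01367
h(-10, 405) = 799.95 + (-0.01118)·(-10) + (+0.01367)·(405) = 799.95 +0.112 +5.538 = 805.600 ft.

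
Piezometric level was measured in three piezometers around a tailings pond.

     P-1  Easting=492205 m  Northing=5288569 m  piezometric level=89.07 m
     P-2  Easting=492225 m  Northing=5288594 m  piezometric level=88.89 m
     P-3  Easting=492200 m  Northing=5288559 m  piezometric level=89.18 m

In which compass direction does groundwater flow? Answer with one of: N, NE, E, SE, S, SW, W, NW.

Taking P-1 as reference: P-2−P-1 = (20, 25, -0.18); P-3−P-1 = (-5, -10, +0.11).
Solve a·Δx + b·Δy = Δh: det = 20·(-10) − (-5)·25 = -75.
∂h/∂x = [(-0.18)·(-10) − (+0.11)·25] / -75 = +0.01267
∂h/∂y = [20·(+0.11) − (-5)·(-0.18)] / -75 = -0.01733
Flow = −∇h = (-0.01267 east, +0.01733 north), which points northwest.

NW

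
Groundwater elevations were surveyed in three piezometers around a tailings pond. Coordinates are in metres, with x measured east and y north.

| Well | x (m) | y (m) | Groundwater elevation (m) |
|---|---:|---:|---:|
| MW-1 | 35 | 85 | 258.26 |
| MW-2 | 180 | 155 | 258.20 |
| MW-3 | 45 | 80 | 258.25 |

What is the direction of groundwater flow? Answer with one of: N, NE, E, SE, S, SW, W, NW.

SE

Differences from MW-1: to MW-2 (Δx, Δy, Δh) = (145, 70, -0.06); to MW-3 = (10, -5, -0.01).
Solve a·Δx + b·Δy = Δh: det = 145·(-5) − 10·70 = -1425.
∂h/∂x = [(-0.06)·(-5) − (-0.01)·70] / -1425 = -0.0007018
∂h/∂y = [145·(-0.01) − 10·(-0.06)] / -1425 = +0.0005965
Flow = −∇h = (+0.0007018 east, -0.0005965 north), which points southeast.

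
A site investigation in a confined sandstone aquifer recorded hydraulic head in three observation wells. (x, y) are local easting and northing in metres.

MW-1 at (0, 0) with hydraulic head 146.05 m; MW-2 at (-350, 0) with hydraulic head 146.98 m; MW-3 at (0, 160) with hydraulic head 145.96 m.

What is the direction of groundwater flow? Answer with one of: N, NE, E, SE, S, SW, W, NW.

E

∂h/∂x = (146.98 − 146.05) / (-350 − 0) = -0.002657
∂h/∂y = (145.96 − 146.05) / (160 − 0) = -0.0005625
Flow = −∇h = (+0.002657 east, +0.0005625 north), which points east.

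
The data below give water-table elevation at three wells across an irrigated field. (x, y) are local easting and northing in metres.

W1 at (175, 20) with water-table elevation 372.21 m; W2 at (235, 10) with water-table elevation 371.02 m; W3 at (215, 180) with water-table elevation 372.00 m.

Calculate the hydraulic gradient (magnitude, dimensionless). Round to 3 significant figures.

Taking W1 as reference: W2−W1 = (60, -10, -1.19); W3−W1 = (40, 160, -0.21).
Solve a·Δx + b·Δy = Δh: det = 60·160 − 40·(-10) = 10000.
∂h/∂x = [(-1.19)·160 − (-0.21)·(-10)] / 10000 = -0.01925
∂h/∂y = [60·(-0.21) − 40·(-1.19)] / 10000 = +0.003500
|∇h| = √(-0.01925² + 0.003500²) = 0.01957

0.0196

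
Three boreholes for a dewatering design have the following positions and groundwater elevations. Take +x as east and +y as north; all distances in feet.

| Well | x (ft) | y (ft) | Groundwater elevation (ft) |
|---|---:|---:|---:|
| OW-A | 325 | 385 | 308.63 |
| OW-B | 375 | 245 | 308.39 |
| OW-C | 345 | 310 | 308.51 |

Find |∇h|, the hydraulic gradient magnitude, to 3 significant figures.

0.00179

Differences from OW-A: to OW-B (Δx, Δy, Δh) = (50, -140, -0.24); to OW-C = (20, -75, -0.12).
Solve a·Δx + b·Δy = Δh: det = 50·(-75) − 20·(-140) = -950.
∂h/∂x = [(-0.24)·(-75) − (-0.12)·(-140)] / -950 = -0.001263
∂h/∂y = [50·(-0.12) − 20·(-0.24)] / -950 = +0.001263
|∇h| = √(-0.001263² + 0.001263²) = 0.001786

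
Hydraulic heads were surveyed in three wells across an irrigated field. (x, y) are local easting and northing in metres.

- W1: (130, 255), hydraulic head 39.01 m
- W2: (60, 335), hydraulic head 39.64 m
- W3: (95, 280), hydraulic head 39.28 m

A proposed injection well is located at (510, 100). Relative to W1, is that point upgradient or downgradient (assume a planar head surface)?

downgradient

Differences from W1: to W2 (Δx, Δy, Δh) = (-70, 80, +0.63); to W3 = (-35, 25, +0.27).
Solve a·Δx + b·Δy = Δh: det = (-70)·25 − (-35)·80 = 1050.
∂h/∂x = [(+0.63)·25 − (+0.27)·80] / 1050 = -0.005571
∂h/∂y = [(-70)·(+0.27) − (-35)·(+0.63)] / 1050 = +0.003000
Head at (510, 100) = 39.01 + (-0.005571)·(380) + (+0.003000)·(-155) = 36.43 m.
That is lower than the 39.01 m at W1, so the point is downgradient.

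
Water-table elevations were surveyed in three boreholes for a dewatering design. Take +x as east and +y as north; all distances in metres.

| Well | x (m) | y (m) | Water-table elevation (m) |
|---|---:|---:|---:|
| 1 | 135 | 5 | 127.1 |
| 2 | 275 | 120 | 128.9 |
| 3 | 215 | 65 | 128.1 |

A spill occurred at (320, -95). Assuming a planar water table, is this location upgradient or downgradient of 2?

Differences from 1: to 2 (Δx, Δy, Δh) = (140, 115, +1.8); to 3 = (80, 60, +1.0).
Solve a·Δx + b·Δy = Δh: det = 140·60 − 80·115 = -800.
∂h/∂x = [(+1.8)·60 − (+1.0)·115] / -800 = +0.008750
∂h/∂y = [140·(+1.0) − 80·(+1.8)] / -800 = +0.005000
Head at (320, -95) = 127.1 + (+0.008750)·(185) + (+0.005000)·(-100) = 128.22 m.
That is lower than the 128.9 m at 2, so the point is downgradient.

downgradient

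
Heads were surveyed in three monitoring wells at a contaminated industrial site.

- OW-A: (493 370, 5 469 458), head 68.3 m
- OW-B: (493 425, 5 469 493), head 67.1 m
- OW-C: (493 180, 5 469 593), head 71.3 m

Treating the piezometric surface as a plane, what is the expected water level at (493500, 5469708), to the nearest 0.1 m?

Taking OW-A as reference: OW-B−OW-A = (55, 35, -1.2); OW-C−OW-A = (-190, 135, +3.0).
Solve a·Δx + b·Δy = Δh: det = 55·135 − (-190)·35 = 14075.
∂h/∂x = [(-1.2)·135 − (+3.0)·35] / 14075 = -0.01897
∂h/∂y = [55·(+3.0) − (-190)·(-1.2)] / 14075 = -0.004476
h(493500, 5469708) = 68.3 + (-0.01897)·(130) + (-0.004476)·(250) = 68.3 -2.466 -1.119 = 64.715 m.

64.7 m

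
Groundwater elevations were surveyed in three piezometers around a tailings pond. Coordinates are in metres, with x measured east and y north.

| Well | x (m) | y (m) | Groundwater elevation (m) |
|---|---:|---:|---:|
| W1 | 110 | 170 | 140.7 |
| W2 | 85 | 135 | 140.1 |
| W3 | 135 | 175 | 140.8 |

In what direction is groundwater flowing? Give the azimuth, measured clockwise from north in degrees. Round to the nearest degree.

182°

Differences from W1: to W2 (Δx, Δy, Δh) = (-25, -35, -0.6); to W3 = (25, 5, +0.1).
Solve a·Δx + b·Δy = Δh: det = (-25)·5 − 25·(-35) = 750.
∂h/∂x = [(-0.6)·5 − (+0.1)·(-35)] / 750 = +0.0006667
∂h/∂y = [(-25)·(+0.1) − 25·(-0.6)] / 750 = +0.01667
Flow direction (−∇h) has components (-0.0006667 E, -0.01667 N).
Azimuth = atan2(E, N) = atan2(-0.0006667, -0.01667) = 182.3° ≈ 182°.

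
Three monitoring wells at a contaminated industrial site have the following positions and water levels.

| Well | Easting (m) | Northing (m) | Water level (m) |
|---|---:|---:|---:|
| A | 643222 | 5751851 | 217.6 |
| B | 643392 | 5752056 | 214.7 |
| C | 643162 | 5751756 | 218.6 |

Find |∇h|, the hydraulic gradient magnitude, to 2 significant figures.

Three-point gradient (reference A): Δ to B = (170, 205, -2.9), Δ to C = (-60, -95, +1.0).
∂h/∂x = -0.01831, ∂h/∂y = +0.001039 (det = -3850).
|∇h| = √(-0.01831² + 0.001039²) = 0.01834

0.018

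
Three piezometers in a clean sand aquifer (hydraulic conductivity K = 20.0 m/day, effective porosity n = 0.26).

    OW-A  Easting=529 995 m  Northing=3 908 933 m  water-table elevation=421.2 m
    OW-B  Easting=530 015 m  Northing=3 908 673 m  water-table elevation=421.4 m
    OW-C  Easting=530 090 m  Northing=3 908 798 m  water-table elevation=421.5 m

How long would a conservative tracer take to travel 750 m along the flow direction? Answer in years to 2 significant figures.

Taking OW-A as reference: OW-B−OW-A = (20, -260, +0.2); OW-C−OW-A = (95, -135, +0.3).
Determinant of the coordinate differences = 20·(-135) − 95·(-260) = 22000.
∂h/∂x = [(+0.2)·(-135) − (+0.3)·(-260)] / 22000 = +0.002318
∂h/∂y = [20·(+0.3) − 95·(+0.2)] / 22000 = -0.0005909
|∇h| = √(0.002318² + -0.0005909²) = 0.002392
Seepage velocity v = K·i/n = 20.0 × 0.002392 / 0.26 = 0.184 m/day.
t = 750 / 0.184 = 4076 days = 11.2 years.

11 years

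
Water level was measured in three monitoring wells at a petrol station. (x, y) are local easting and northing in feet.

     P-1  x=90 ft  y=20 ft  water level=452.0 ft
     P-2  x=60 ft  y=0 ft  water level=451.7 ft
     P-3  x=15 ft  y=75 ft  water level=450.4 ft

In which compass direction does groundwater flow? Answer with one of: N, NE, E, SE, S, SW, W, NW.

With h = a·x + b·y + c and P-1 as origin, the differences give:
  (-30)·a + (-20)·b = -0.3
  (-75)·a + 55·b = -1.6
Eliminate b (×55 and ×(-20), subtract): -3150·a = -48.50 → a = ∂h/∂x = +0.01540
Back-substitute: b = ∂h/∂y = -0.008095.
Flow = −∇h = (-0.01540 east, +0.008095 north), which points northwest.

NW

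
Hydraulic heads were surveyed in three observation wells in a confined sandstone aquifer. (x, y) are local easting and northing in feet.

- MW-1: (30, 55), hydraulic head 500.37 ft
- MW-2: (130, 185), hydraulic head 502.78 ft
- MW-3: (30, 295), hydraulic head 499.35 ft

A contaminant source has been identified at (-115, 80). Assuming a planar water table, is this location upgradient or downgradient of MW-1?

downgradient

Taking MW-1 as reference: MW-2−MW-1 = (100, 130, +2.41); MW-3−MW-1 = (0, 240, -1.02).
Determinant of the coordinate differences = 100·240 − 0·130 = 24000.
∂h/∂x = [(+2.41)·240 − (-1.02)·130] / 24000 = +0.02962
∂h/∂y = [100·(-1.02) − 0·(+2.41)] / 24000 = -0.004250
Head at (-115, 80) = 500.37 + (+0.02962)·(-145) + (-0.004250)·(25) = 495.97 ft.
That is lower than the 500.37 ft at MW-1, so the point is downgradient.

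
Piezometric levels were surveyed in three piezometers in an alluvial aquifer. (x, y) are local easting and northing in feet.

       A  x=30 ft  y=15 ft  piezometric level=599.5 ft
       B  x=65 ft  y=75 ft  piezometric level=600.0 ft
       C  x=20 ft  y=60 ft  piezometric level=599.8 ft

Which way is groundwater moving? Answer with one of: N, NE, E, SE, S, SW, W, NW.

Taking A as reference: B−A = (35, 60, +0.5); C−A = (-10, 45, +0.3).
Solve a·Δx + b·Δy = Δh: det = 35·45 − (-10)·60 = 2175.
∂h/∂x = [(+0.5)·45 − (+0.3)·60] / 2175 = +0.002069
∂h/∂y = [35·(+0.3) − (-10)·(+0.5)] / 2175 = +0.007126
Flow = −∇h = (-0.002069 east, -0.007126 north), which points south.

S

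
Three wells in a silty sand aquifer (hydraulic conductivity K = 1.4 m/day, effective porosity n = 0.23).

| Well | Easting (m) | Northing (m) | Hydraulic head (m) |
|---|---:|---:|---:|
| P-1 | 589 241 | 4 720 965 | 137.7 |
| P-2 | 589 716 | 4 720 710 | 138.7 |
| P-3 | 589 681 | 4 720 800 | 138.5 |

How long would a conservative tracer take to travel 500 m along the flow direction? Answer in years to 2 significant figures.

110 years

Taking P-1 as reference: P-2−P-1 = (475, -255, +1.0); P-3−P-1 = (440, -165, +0.8).
Solve a·Δx + b·Δy = Δh: det = 475·(-165) − 440·(-255) = 33825.
∂h/∂x = [(+1.0)·(-165) − (+0.8)·(-255)] / 33825 = +0.001153
∂h/∂y = [475·(+0.8) − 440·(+1.0)] / 33825 = -0.001774
|∇h| = √(0.001153² + -0.001774²) = 0.002116
Seepage velocity v = K·i/n = 1.4 × 0.002116 / 0.23 = 0.01288 m/day.
t = 500 / 0.01288 = 3.882e+04 days = 106 years.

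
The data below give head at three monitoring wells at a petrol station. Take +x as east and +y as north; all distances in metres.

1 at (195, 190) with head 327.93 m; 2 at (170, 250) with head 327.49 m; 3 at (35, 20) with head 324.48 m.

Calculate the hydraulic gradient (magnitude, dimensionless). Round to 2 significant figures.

0.020

With h = a·x + b·y + c and 1 as origin, the differences give:
  (-25)·a + 60·b = -0.44
  (-160)·a + (-170)·b = -3.45
Eliminate b (×(-170) and ×60, subtract): 13850·a = 281.800 → a = ∂h/∂x = +0.02035
Back-substitute: b = ∂h/∂y = +0.001144.
|∇h| = √(0.02035² + 0.001144²) = 0.02038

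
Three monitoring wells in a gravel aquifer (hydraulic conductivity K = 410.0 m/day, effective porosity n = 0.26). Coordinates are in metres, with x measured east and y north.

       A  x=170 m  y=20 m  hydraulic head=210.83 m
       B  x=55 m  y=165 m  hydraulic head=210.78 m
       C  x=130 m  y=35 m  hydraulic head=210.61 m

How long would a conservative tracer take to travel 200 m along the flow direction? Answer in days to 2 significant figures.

13 days

With h = a·x + b·y + c and A as origin, the differences give:
  (-115)·a + 145·b = -0.05
  (-40)·a + 15·b = -0.22
Eliminate b (×15 and ×145, subtract): 4075·a = 31.150 → a = ∂h/∂x = +0.007644
Back-substitute: b = ∂h/∂y = +0.005718.
|∇h| = √(0.007644² + 0.005718²) = 0.009546
Seepage velocity v = K·i/n = 410.0 × 0.009546 / 0.26 = 15.05 m/day.
t = 200 / 15.05 = 13.29 days.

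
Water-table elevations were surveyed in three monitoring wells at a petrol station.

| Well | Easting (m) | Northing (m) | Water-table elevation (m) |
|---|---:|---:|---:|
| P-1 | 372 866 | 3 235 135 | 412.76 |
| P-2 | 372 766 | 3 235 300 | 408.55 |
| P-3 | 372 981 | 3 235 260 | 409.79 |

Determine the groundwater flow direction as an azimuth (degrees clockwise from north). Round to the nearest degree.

357°

With h = a·x + b·y + c and P-1 as origin, the differences give:
  (-100)·a + 165·b = -4.21
  115·a + 125·b = -2.97
Eliminate b (×125 and ×165, subtract): -31475·a = -36.200 → a = ∂h/∂x = +0.001150
Back-substitute: b = ∂h/∂y = -0.02482.
Flow direction (−∇h) has components (-0.001150 E, +0.02482 N).
Azimuth = atan2(E, N) = atan2(-0.001150, +0.02482) = 357.3° ≈ 357°.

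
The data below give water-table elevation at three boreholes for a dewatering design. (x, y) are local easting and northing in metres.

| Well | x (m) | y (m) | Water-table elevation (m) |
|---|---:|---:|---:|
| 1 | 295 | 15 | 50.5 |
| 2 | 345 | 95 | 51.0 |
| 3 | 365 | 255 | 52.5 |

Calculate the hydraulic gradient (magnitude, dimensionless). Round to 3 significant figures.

Taking 1 as reference: 2−1 = (50, 80, +0.5); 3−1 = (70, 240, +2.0).
Solve a·Δx + b·Δy = Δh: det = 50·240 − 70·80 = 6400.
∂h/∂x = [(+0.5)·240 − (+2.0)·80] / 6400 = -0.006250
∂h/∂y = [50·(+2.0) − 70·(+0.5)] / 6400 = +0.01016
|∇h| = √(-0.006250² + 0.01016²) = 0.01193

0.0119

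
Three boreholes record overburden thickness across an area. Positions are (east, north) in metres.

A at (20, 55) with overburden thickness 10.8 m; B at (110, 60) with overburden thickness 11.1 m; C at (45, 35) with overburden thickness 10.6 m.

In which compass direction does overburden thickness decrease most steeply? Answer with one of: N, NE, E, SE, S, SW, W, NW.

S

With d = a·x + b·y + c and A as origin, the differences give:
  90·a + 5·b = +0.3
  25·a + (-20)·b = -0.2
Eliminate b (×(-20) and ×5, subtract): -1925·a = -5.00 → a = ∂d/∂x = +0.002597
Back-substitute: b = ∂d/∂y = +0.01325.
Steepest decrease is along −∇f = (-0.002597 E, -0.01325 N) → south.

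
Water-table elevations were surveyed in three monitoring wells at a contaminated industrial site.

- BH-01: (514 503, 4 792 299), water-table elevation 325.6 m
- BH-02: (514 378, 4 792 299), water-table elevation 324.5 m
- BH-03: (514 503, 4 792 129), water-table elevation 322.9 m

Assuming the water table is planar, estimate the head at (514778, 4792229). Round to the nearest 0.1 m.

∂h/∂x = (324.5 − 325.6) / (514378 − 514503) = +0.008800
∂h/∂y = (322.9 − 325.6) / (4792129 − 4792299) = +0.01588
h(514778, 4792229) = 325.6 + (+0.008800)·(275) + (+0.01588)·(-70) = 325.6 +2.420 -1.112 = 326.908 m.

326.9 m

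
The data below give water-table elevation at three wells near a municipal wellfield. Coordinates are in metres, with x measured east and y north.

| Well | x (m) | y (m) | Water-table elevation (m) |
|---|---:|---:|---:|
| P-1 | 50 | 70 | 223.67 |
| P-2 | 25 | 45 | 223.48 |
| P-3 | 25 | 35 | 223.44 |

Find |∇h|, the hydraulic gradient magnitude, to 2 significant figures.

Differences from P-1: to P-2 (Δx, Δy, Δh) = (-25, -25, -0.19); to P-3 = (-25, -35, -0.23).
Determinant of the coordinate differences = (-25)·(-35) − (-25)·(-25) = 250.
∂h/∂x = [(-0.19)·(-35) − (-0.23)·(-25)] / 250 = +0.003600
∂h/∂y = [(-25)·(-0.23) − (-25)·(-0.19)] / 250 = +0.004000
|∇h| = √(0.003600² + 0.004000²) = 0.005381

0.0054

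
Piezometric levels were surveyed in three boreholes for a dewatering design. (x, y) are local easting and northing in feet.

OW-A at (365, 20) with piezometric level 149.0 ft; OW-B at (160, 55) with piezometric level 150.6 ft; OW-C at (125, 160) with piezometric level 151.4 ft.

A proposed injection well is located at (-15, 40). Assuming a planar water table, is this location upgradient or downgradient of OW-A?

upgradient

With h = a·x + b·y + c and OW-A as origin, the differences give:
  (-205)·a + 35·b = +1.6
  (-240)·a + 140·b = +2.4
Eliminate b (×140 and ×35, subtract): -20300·a = 140.00 → a = ∂h/∂x = -0.006897
Back-substitute: b = ∂h/∂y = +0.005320.
Head at (-15, 40) = 149.0 + (-0.006897)·(-380) + (+0.005320)·(20) = 151.73 ft.
That is higher than the 149.0 ft at OW-A, so the point is upgradient.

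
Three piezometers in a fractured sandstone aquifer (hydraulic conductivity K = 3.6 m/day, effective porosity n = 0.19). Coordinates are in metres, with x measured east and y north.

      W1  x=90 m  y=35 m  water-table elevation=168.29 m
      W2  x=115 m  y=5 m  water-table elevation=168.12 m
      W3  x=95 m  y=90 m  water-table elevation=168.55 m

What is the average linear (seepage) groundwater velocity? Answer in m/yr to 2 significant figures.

Differences from W1: to W2 (Δx, Δy, Δh) = (25, -30, -0.17); to W3 = (5, 55, +0.26).
Solve a·Δx + b·Δy = Δh: det = 25·55 − 5·(-30) = 1525.
∂h/∂x = [(-0.17)·55 − (+0.26)·(-30)] / 1525 = -0.001016
∂h/∂y = [25·(+0.26) − 5·(-0.17)] / 1525 = +0.004820
|∇h| = √(-0.001016² + 0.004820²) = 0.004926
Seepage velocity v = K·i/n = 3.6 × 0.004926 / 0.19 = 0.09333 m/day = 34.09 m/yr.

34 m/yr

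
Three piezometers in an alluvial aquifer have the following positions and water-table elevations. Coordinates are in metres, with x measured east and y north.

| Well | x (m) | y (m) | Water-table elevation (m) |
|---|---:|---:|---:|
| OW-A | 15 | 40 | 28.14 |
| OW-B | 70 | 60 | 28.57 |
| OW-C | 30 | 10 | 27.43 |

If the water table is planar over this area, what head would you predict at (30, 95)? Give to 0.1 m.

With h = a·x + b·y + c and OW-A as origin, the differences give:
  55·a + 20·b = +0.43
  15·a + (-30)·b = -0.71
Eliminate b (×(-30) and ×20, subtract): -1950·a = 1.300 → a = ∂h/∂x = -0.0006667
Back-substitute: b = ∂h/∂y = +0.02333.
h(30, 95) = 28.14 + (-0.0006667)·(15) + (+0.02333)·(55) = 28.14 -0.010 +1.283 = 29.413 m.

29.4 m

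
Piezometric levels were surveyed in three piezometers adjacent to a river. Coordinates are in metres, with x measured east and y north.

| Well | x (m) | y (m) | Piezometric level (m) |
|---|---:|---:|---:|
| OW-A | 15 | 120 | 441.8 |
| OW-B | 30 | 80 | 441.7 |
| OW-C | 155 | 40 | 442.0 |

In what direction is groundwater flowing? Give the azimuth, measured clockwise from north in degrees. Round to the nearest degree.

Three-point gradient (reference OW-A): Δ to OW-B = (15, -40, -0.1), Δ to OW-C = (140, -80, +0.2).
∂h/∂x = +0.003636, ∂h/∂y = +0.003864 (det = 4400).
Flow direction (−∇h) has components (-0.003636 E, -0.003864 N).
Azimuth = atan2(E, N) = atan2(-0.003636, -0.003864) = 223.3° ≈ 223°.

223°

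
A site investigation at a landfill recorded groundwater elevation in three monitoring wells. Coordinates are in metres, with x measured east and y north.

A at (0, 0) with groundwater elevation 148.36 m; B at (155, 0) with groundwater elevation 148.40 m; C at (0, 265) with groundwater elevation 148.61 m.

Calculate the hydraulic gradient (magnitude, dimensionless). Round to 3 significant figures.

∂h/∂x = (148.40 − 148.36) / (155 − 0) = +0.0002581
∂h/∂y = (148.61 − 148.36) / (265 − 0) = +0.0009434
|∇h| = √(0.0002581² + 0.0009434²) = 0.0009781

0.000978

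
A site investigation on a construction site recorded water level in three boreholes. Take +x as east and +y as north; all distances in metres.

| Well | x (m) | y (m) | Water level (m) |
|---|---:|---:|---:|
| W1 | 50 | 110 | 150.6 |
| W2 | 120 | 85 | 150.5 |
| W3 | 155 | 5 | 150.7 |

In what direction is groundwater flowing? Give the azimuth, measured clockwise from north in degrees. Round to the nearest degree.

Taking W1 as reference: W2−W1 = (70, -25, -0.1); W3−W1 = (105, -105, +0.1).
Solve a·Δx + b·Δy = Δh: det = 70·(-105) − 105·(-25) = -4725.
∂h/∂x = [(-0.1)·(-105) − (+0.1)·(-25)] / -4725 = -0.002751
∂h/∂y = [70·(+0.1) − 105·(-0.1)] / -4725 = -0.003704
Flow direction (−∇h) has components (+0.002751 E, +0.003704 N).
Azimuth = atan2(E, N) = atan2(+0.002751, +0.003704) = 36.6° ≈ 037°.

037°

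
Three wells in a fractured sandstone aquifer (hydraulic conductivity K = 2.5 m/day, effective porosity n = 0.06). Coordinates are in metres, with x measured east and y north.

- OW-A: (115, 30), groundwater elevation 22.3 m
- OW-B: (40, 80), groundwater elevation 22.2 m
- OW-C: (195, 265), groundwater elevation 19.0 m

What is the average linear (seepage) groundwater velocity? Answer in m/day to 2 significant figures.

With h = a·x + b·y + c and OW-A as origin, the differences give:
  (-75)·a + 50·b = -0.1
  80·a + 235·b = -3.3
Eliminate b (×235 and ×50, subtract): -21625·a = 141.50 → a = ∂h/∂x = -0.006543
Back-substitute: b = ∂h/∂y = -0.01182.
|∇h| = √(-0.006543² + -0.01182²) = 0.01351
Seepage velocity v = K·i/n = 2.5 × 0.01351 / 0.06 = 0.5629 m/day.

0.56 m/day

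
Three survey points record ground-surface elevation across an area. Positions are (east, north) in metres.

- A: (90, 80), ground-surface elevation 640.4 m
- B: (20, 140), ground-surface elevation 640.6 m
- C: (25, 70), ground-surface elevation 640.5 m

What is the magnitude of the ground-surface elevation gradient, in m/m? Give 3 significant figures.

Taking A as reference: B−A = (-70, 60, +0.2); C−A = (-65, -10, +0.1).
Solve a·Δx + b·Δy = Δz: det = (-70)·(-10) − (-65)·60 = 4600.
∂z/∂x = [(+0.2)·(-10) − (+0.1)·60] / 4600 = -0.001739
∂z/∂y = [(-70)·(+0.1) − (-65)·(+0.2)] / 4600 = +0.001304
|∇f| = √(-0.001739² + 0.001304²) = 0.002174 m/m

0.00217 m/m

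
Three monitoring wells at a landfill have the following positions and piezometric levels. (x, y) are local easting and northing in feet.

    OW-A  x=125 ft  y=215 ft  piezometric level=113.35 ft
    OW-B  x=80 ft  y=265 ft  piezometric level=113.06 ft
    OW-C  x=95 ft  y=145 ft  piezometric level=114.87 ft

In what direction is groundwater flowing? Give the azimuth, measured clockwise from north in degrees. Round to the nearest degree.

With h = a·x + b·y + c and OW-A as origin, the differences give:
  (-45)·a + 50·b = -0.29
  (-30)·a + (-70)·b = +1.52
Eliminate b (×(-70) and ×50, subtract): 4650·a = -55.700 → a = ∂h/∂x = -0.01198
Back-substitute: b = ∂h/∂y = -0.01658.
Flow direction (−∇h) has components (+0.01198 E, +0.01658 N).
Azimuth = atan2(E, N) = atan2(+0.01198, +0.01658) = 35.8° ≈ 036°.

036°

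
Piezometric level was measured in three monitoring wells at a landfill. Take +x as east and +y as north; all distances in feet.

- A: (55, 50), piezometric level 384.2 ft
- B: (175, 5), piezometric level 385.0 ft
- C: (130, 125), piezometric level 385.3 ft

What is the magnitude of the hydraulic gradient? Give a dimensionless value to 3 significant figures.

Taking A as reference: B−A = (120, -45, +0.8); C−A = (75, 75, +1.1).
Solve a·Δx + b·Δy = Δh: det = 120·75 − 75·(-45) = 12375.
∂h/∂x = [(+0.8)·75 − (+1.1)·(-45)] / 12375 = +0.008848
∂h/∂y = [120·(+1.1) − 75·(+0.8)] / 12375 = +0.005818
|∇h| = √(0.008848² + 0.005818²) = 0.01059

0.0106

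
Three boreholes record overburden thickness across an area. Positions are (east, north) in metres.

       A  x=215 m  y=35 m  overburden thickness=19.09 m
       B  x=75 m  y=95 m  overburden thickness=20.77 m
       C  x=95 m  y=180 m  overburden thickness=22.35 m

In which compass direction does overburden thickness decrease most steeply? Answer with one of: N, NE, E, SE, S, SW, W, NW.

With d = a·x + b·y + c and A as origin, the differences give:
  (-140)·a + 60·b = +1.68
  (-120)·a + 145·b = +3.26
Eliminate b (×145 and ×60, subtract): -13100·a = 48.000 → a = ∂d/∂x = -0.003664
Back-substitute: b = ∂d/∂y = +0.01945.
Steepest decrease is along −∇f = (+0.003664 E, -0.01945 N) → south.

S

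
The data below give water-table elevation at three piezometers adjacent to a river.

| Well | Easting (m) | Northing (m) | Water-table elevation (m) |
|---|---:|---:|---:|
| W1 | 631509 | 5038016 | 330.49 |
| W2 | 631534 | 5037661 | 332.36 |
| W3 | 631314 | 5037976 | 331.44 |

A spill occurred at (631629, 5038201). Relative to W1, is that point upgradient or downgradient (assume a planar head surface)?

downgradient

Differences from W1: to W2 (Δx, Δy, Δh) = (25, -355, +1.87); to W3 = (-195, -40, +0.95).
Solve a·Δx + b·Δy = Δh: det = 25·(-40) − (-195)·(-355) = -70225.
∂h/∂x = [(+1.87)·(-40) − (+0.95)·(-355)] / -70225 = -0.003737
∂h/∂y = [25·(+0.95) − (-195)·(+1.87)] / -70225 = -0.005531
Head at (631629, 5038201) = 330.49 + (-0.003737)·(120) + (-0.005531)·(185) = 329.02 m.
That is lower than the 330.49 m at W1, so the point is downgradient.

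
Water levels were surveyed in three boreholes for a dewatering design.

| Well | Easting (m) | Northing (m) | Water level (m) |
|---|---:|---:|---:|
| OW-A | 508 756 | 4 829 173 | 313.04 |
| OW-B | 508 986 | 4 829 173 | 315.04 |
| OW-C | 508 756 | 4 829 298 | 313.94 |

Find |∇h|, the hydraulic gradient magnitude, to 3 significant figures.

∂h/∂x = (315.04 − 313.04) / (508986 − 508756) = +0.008696
∂h/∂y = (313.94 − 313.04) / (4829298 − 4829173) = +0.007200
|∇h| = √(0.008696² + 0.007200²) = 0.01129

0.0113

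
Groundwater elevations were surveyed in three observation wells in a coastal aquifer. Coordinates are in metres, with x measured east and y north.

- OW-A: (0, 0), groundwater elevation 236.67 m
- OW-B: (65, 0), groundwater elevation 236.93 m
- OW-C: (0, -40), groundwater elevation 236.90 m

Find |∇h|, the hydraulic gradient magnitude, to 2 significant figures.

∂h/∂x = (236.93 − 236.67) / (65 − 0) = +0.004000
∂h/∂y = (236.90 − 236.67) / (-40 − 0) = -0.005750
|∇h| = √(0.004000² + -0.005750²) = 0.007004

0.0070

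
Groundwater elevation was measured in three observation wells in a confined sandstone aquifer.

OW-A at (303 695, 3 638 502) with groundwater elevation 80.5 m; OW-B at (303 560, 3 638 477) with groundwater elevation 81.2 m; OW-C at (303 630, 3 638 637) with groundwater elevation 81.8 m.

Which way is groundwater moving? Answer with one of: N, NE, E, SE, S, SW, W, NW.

SE

Three-point gradient (reference OW-A): Δ to OW-B = (-135, -25, +0.7), Δ to OW-C = (-65, 135, +1.3).
∂h/∂x = -0.006398, ∂h/∂y = +0.006549 (det = -19850).
Flow = −∇h = (+0.006398 east, -0.006549 north), which points southeast.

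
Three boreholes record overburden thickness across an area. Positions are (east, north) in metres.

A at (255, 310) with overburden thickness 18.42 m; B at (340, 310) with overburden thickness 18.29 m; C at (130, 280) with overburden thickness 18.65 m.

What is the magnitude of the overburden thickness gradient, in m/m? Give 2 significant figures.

0.0020 m/m

With d = a·x + b·y + c and A as origin, the differences give:
  85·a + 0·b = -0.13
  (-125)·a + (-30)·b = +0.23
Eliminate b (×(-30) and ×0, subtract): -2550·a = 3.900 → a = ∂d/∂x = -0.001529
Back-substitute: b = ∂d/∂y = -0.001294.
|∇f| = √(-0.001529² + -0.001294²) = 0.002003 m/m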